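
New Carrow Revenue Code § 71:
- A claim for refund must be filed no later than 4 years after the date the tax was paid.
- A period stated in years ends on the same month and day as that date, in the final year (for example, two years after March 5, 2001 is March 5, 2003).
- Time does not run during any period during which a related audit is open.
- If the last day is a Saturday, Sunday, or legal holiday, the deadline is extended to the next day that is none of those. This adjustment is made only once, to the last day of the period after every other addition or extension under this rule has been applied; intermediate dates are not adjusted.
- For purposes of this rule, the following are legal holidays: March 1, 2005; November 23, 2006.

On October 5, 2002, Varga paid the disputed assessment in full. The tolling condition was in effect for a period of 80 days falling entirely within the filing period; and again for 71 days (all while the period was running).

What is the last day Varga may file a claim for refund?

4 years after October 5, 2002 is October 5, 2006.
Tolling adds 80 days: October 5, 2006 + 80 days = December 24, 2006.
Tolling adds 71 days: December 24, 2006 + 71 days = March 5, 2007.
March 5, 2007 is a Monday and not a legal holiday, so no extension applies.

March 5, 2007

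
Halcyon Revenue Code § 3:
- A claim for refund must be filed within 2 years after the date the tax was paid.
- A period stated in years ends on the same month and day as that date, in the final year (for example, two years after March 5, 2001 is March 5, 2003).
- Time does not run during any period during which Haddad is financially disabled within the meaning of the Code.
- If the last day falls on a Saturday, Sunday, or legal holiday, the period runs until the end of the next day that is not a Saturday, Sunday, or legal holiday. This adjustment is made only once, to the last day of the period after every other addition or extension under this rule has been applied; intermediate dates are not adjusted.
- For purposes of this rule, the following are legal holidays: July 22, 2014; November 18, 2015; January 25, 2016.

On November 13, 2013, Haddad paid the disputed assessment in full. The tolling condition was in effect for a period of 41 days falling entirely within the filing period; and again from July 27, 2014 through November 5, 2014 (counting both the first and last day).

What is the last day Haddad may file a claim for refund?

2 years after November 13, 2013 is November 13, 2015.
Tolling adds 41 days: November 13, 2015 + 41 days = December 24, 2015.
From July 27, 2014 through November 5, 2014 inclusive is 102 days; tolling adds 102 days: December 24, 2015 + 102 days = April 4, 2016.
April 4, 2016 is a Monday and not a legal holiday, so no extension applies.

April 4, 2016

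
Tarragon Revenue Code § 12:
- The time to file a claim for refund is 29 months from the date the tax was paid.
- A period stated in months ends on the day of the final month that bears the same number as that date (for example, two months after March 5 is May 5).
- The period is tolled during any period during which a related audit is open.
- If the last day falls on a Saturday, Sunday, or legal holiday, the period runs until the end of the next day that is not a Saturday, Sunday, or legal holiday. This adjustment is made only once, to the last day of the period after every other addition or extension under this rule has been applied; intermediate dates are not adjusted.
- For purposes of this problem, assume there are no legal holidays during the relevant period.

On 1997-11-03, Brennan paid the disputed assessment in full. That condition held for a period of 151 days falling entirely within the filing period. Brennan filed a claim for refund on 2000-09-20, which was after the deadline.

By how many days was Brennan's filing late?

29 months after 1997-11-03 is April 3, 2000.
Tolling adds 151 days: April 3, 2000 + 151 days = September 1, 2000.
September 1, 2000 is a Friday and not a legal holiday, so no extension applies.
The deadline is September 1, 2000; from September 1, 2000 to September 20, 2000 is 19 days.

19 days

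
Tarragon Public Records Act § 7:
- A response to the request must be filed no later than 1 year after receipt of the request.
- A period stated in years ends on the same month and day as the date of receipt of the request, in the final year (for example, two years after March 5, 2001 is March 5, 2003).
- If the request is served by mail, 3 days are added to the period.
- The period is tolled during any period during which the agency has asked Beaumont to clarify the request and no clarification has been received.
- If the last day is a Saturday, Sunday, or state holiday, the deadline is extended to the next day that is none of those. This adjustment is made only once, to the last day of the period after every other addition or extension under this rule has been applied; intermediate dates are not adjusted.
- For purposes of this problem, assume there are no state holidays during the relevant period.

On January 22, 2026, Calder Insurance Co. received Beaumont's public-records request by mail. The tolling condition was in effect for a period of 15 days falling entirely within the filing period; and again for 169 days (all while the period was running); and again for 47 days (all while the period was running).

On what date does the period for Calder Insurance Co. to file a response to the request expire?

September 13, 2027

1 year after January 22, 2026 is January 22, 2027.
Service was by mail, adding 3 days: January 22, 2027 + 3 days = January 25, 2027.
Tolling adds 15 days: January 25, 2027 + 15 days = February 9, 2027.
Tolling adds 169 days: February 9, 2027 + 169 days = July 28, 2027.
Tolling adds 47 days: July 28, 2027 + 47 days = September 13, 2027.
September 13, 2027 is a Monday and not a state holiday, so no extension applies.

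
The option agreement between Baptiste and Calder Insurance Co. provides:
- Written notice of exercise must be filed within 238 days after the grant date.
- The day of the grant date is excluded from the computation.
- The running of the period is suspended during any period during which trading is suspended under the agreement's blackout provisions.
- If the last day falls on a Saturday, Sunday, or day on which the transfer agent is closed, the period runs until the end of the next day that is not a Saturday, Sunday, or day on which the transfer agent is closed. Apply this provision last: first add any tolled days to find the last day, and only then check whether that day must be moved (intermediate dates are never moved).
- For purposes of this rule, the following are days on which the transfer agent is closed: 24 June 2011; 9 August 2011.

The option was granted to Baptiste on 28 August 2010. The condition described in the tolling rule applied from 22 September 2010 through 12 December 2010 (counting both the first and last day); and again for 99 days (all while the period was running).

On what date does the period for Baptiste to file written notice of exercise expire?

238 days after 28 August 2010 is April 23, 2011.
From September 22, 2010 through December 12, 2010 inclusive is 82 days; tolling adds 82 days: April 23, 2011 + 82 days = July 14, 2011.
Tolling adds 99 days: July 14, 2011 + 99 days = October 21, 2011.
October 21, 2011 is a Friday and not a day on which the transfer agent is closed, so no extension applies.

October 21, 2011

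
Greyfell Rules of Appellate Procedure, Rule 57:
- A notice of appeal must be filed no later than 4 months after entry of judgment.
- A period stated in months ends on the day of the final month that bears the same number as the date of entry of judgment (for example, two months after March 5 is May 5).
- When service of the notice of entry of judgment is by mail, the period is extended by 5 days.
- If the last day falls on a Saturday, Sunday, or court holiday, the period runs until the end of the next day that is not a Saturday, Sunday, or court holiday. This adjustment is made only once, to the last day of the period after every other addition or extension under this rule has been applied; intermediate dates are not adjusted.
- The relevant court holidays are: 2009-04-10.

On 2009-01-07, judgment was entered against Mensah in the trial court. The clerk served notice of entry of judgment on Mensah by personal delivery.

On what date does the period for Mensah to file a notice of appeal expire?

May 7, 2009

4 months after 2009-01-07 is May 7, 2009.
Service was not by mail, so no mail extension applies.
May 7, 2009 is a Thursday and not a court holiday, so no extension applies.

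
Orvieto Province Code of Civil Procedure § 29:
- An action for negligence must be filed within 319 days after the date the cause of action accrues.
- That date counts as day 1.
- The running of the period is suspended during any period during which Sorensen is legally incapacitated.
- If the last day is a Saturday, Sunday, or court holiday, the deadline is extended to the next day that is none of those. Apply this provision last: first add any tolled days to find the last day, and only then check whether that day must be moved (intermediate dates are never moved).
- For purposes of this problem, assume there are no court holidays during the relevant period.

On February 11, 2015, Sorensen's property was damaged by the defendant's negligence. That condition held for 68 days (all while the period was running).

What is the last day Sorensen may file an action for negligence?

March 3, 2016

Counting February 11, 2015 as day 1, day 319 is December 26, 2015.
Tolling adds 68 days: December 26, 2015 + 68 days = March 3, 2016.
March 3, 2016 is a Thursday and not a court holiday, so no extension applies.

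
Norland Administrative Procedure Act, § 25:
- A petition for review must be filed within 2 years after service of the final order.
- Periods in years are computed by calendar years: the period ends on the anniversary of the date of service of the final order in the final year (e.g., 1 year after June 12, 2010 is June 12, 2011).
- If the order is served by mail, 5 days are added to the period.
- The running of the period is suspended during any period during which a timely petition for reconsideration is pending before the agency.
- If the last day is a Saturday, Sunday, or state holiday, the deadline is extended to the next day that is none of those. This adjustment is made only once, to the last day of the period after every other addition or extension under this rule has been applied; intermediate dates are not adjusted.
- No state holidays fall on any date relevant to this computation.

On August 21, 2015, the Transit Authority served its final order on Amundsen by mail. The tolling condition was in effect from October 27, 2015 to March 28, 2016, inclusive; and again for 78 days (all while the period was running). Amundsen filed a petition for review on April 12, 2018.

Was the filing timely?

Yes

2 years after August 21, 2015 is August 21, 2017.
Service was by mail, adding 5 days: August 21, 2017 + 5 days = August 26, 2017.
From October 27, 2015 through March 28, 2016 inclusive is 154 days; tolling adds 154 days: August 26, 2017 + 154 days = January 27, 2018.
Tolling adds 78 days: January 27, 2018 + 78 days = April 15, 2018.
April 15, 2018 is Sunday. The next qualifying day is April 16, 2018.
The deadline is April 16, 2018; the filing on April 12, 2018 is on or before that date.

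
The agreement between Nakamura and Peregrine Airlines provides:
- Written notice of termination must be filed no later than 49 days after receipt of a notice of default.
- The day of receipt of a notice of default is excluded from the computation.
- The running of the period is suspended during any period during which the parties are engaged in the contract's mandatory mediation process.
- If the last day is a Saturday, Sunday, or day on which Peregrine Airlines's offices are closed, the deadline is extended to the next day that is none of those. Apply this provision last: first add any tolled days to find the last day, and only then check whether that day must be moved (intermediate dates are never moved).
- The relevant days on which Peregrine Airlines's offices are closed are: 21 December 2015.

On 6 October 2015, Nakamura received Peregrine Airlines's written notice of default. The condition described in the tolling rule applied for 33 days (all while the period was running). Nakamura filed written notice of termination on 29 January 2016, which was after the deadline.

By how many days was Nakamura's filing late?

49 days after 6 October 2015 is November 24, 2015.
Tolling adds 33 days: November 24, 2015 + 33 days = December 27, 2015.
December 27, 2015 is Sunday. The next qualifying day is December 28, 2015.
The deadline is December 28, 2015; from December 28, 2015 to January 29, 2016 is 32 days.

32 days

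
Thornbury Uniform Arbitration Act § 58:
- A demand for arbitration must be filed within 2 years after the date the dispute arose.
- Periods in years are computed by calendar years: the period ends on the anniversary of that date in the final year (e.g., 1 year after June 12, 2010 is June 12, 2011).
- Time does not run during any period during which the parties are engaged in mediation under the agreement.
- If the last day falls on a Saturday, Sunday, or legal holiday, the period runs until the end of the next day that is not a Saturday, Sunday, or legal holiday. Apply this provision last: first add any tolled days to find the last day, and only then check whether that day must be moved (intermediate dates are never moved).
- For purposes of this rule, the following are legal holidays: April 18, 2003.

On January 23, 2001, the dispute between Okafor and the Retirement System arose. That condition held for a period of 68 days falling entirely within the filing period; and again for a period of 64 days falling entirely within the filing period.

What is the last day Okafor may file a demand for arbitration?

June 4, 2003

2 years after January 23, 2001 is January 23, 2003.
Tolling adds 68 days: January 23, 2003 + 68 days = April 1, 2003.
Tolling adds 64 days: April 1, 2003 + 64 days = June 4, 2003.
June 4, 2003 is a Wednesday and not a legal holiday, so no extension applies.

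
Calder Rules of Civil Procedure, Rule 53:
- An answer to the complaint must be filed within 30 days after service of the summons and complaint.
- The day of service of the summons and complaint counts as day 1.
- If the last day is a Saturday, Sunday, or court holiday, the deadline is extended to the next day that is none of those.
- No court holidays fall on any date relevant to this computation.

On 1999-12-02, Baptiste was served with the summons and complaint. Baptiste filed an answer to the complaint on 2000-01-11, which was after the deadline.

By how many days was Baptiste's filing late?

Counting 1999-12-02 as day 1, day 30 is December 31, 1999.
December 31, 1999 is a Friday and not a court holiday, so no extension applies.
The deadline is December 31, 1999; from December 31, 1999 to January 11, 2000 is 11 days.

11 days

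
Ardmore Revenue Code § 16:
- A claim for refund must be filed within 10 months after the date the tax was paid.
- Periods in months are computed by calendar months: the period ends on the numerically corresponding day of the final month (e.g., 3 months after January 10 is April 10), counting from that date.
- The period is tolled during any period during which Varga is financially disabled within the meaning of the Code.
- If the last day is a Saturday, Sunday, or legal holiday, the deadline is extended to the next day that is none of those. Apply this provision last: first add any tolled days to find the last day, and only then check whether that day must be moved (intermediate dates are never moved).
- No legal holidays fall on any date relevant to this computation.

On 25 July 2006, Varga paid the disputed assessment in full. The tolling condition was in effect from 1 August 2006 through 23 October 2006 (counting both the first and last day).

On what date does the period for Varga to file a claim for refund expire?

August 17, 2007

10 months after 25 July 2006 is May 25, 2007.
From August 1, 2006 through October 23, 2006 inclusive is 84 days; tolling adds 84 days: May 25, 2007 + 84 days = August 17, 2007.
August 17, 2007 is a Friday and not a legal holiday, so no extension applies.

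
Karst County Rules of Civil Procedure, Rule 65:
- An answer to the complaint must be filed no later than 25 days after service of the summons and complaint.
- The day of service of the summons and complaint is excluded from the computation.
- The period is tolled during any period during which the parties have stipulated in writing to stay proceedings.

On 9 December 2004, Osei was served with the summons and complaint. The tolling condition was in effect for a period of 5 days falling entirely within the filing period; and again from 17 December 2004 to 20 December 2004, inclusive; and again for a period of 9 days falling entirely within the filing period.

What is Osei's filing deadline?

January 21, 2005

25 days after 9 December 2004 is January 3, 2005.
Tolling adds 5 days: January 3, 2005 + 5 days = January 8, 2005.
From December 17, 2004 through December 20, 2004 inclusive is 4 days; tolling adds 4 days: January 8, 2005 + 4 days = January 12, 2005.
Tolling adds 9 days: January 12, 2005 + 9 days = January 21, 2005.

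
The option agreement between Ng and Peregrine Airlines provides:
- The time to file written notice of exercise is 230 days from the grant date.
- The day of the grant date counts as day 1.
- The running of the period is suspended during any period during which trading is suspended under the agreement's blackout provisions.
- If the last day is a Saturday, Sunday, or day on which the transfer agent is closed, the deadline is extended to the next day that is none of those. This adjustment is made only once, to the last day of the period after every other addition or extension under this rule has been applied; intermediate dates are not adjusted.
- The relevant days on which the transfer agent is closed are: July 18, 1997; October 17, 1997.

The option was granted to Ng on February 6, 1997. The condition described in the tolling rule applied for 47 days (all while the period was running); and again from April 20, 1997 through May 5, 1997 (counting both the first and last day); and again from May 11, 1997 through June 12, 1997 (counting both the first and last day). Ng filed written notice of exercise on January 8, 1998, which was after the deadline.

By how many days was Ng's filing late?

10 days

Counting February 6, 1997 as day 1, day 230 is September 23, 1997.
Tolling adds 47 days: September 23, 1997 + 47 days = November 9, 1997.
From April 20, 1997 through May 5, 1997 inclusive is 16 days; tolling adds 16 days: November 9, 1997 + 16 days = November 25, 1997.
From May 11, 1997 through June 12, 1997 inclusive is 33 days; tolling adds 33 days: November 25, 1997 + 33 days = December 28, 1997.
December 28, 1997 is Sunday. The next qualifying day is December 29, 1997.
The deadline is December 29, 1997; from December 29, 1997 to January 8, 1998 is 10 days.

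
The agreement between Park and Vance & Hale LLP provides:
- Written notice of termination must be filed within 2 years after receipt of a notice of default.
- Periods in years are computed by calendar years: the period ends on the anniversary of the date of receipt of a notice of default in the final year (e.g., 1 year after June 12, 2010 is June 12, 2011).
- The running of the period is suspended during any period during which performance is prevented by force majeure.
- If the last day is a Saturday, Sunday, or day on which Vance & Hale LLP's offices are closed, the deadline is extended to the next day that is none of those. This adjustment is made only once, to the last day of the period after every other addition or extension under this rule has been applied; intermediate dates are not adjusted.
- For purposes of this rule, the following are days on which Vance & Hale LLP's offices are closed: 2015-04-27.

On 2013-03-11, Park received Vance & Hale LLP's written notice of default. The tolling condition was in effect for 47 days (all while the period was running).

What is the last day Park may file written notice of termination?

April 28, 2015

2 years after 2013-03-11 is March 11, 2015.
Tolling adds 47 days: March 11, 2015 + 47 days = April 27, 2015.
April 27, 2015 is a listed holiday. The next qualifying day is April 28, 2015.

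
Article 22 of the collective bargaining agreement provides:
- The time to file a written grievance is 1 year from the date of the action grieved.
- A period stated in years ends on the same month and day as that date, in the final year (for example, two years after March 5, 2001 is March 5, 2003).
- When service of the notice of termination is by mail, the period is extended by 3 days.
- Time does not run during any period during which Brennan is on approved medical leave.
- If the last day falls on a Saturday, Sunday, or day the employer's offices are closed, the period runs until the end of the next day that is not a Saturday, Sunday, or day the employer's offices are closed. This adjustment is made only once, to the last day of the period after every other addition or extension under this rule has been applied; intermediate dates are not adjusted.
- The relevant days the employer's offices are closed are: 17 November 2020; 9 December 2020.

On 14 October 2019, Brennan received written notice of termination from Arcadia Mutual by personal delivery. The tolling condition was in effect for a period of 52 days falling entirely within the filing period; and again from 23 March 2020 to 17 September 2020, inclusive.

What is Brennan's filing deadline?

1 year after 14 October 2019 is October 14, 2020.
Service was not by mail, so no mail extension applies.
Tolling adds 52 days: October 14, 2020 + 52 days = December 5, 2020.
From March 23, 2020 through September 17, 2020 inclusive is 179 days; tolling adds 179 days: December 5, 2020 + 179 days = June 2, 2021.
June 2, 2021 is a Wednesday and not a day the employer's offices are closed, so no extension applies.

June 2, 2021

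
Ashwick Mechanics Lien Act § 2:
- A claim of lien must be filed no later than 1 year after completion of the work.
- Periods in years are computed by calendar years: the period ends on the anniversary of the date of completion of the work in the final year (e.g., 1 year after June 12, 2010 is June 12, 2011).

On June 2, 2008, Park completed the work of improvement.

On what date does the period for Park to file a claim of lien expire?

June 2, 2009

1 year after June 2, 2008 is June 2, 2009.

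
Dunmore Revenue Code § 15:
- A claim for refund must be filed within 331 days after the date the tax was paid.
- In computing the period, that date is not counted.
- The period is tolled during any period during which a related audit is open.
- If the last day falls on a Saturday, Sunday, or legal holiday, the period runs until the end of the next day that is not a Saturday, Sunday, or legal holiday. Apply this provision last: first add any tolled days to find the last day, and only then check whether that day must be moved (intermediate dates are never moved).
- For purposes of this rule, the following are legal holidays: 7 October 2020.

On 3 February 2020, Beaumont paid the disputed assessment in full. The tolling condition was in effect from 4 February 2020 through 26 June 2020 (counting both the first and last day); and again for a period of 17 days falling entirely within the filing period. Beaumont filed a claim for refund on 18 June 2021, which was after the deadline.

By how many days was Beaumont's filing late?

9 days

331 days after 3 February 2020 is December 30, 2020.
From February 4, 2020 through June 26, 2020 inclusive is 144 days; tolling adds 144 days: December 30, 2020 + 144 days = May 23, 2021.
Tolling adds 17 days: May 23, 2021 + 17 days = June 9, 2021.
June 9, 2021 is a Wednesday and not a legal holiday, so no extension applies.
The deadline is June 9, 2021; from June 9, 2021 to June 18, 2021 is 9 days.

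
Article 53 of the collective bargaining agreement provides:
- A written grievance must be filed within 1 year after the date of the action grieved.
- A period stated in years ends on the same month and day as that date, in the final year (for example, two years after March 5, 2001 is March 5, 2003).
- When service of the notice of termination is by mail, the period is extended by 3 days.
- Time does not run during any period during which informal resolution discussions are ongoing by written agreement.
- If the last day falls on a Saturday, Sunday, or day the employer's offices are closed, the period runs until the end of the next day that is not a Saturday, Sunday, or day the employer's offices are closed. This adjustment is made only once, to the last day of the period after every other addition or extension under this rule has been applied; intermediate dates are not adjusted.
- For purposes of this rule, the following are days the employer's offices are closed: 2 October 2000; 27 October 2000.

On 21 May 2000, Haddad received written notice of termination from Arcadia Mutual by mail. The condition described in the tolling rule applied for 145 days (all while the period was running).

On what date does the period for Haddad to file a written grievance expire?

1 year after 21 May 2000 is May 21, 2001.
Service was by mail, adding 3 days: May 21, 2001 + 3 days = May 24, 2001.
Tolling adds 145 days: May 24, 2001 + 145 days = October 16, 2001.
October 16, 2001 is a Tuesday and not a day the employer's offices are closed, so no extension applies.

October 16, 2001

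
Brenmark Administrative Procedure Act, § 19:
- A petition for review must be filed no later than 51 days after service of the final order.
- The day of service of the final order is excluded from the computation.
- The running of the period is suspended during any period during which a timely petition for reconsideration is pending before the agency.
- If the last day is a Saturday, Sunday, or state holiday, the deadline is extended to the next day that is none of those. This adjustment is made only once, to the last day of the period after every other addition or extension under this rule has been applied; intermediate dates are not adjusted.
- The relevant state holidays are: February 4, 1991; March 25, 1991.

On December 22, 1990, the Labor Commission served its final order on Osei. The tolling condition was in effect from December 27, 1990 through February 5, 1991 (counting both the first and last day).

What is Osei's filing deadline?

March 26, 1991

51 days after December 22, 1990 is February 11, 1991.
From December 27, 1990 through February 5, 1991 inclusive is 41 days; tolling adds 41 days: February 11, 1991 + 41 days = March 24, 1991.
March 24, 1991 is Sunday; March 25, 1991 is a listed holiday. The next qualifying day is March 26, 1991.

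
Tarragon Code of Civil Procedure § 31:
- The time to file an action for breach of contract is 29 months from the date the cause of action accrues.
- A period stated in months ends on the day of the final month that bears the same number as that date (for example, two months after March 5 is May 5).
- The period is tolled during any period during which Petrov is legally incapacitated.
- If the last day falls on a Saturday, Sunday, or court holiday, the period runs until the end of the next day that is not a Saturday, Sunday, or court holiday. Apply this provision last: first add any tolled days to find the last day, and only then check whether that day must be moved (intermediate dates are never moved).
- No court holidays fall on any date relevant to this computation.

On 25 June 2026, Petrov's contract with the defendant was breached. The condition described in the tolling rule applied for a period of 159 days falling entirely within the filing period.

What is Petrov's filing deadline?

29 months after 25 June 2026 is November 25, 2028.
Tolling adds 159 days: November 25, 2028 + 159 days = May 3, 2029.
May 3, 2029 is a Thursday and not a court holiday, so no extension applies.

May 3, 2029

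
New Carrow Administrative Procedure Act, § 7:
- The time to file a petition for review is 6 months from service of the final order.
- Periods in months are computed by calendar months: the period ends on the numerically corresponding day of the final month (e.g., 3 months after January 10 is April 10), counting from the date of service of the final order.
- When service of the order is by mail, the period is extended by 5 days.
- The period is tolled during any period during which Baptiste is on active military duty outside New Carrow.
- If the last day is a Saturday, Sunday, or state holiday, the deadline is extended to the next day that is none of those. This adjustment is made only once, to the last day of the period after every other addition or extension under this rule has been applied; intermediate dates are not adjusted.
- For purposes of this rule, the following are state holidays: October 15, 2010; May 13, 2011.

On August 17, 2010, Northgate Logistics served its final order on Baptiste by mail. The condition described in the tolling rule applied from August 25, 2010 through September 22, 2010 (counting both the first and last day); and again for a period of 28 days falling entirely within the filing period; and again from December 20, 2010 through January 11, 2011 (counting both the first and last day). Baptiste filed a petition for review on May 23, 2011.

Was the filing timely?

No

6 months after August 17, 2010 is February 17, 2011.
Service was by mail, adding 5 days: February 17, 2011 + 5 days = February 22, 2011.
From August 25, 2010 through September 22, 2010 inclusive is 29 days; tolling adds 29 days: February 22, 2011 + 29 days = March 23, 2011.
Tolling adds 28 days: March 23, 2011 + 28 days = April 20, 2011.
From December 20, 2010 through January 11, 2011 inclusive is 23 days; tolling adds 23 days: April 20, 2011 + 23 days = May 13, 2011.
May 13, 2011 is a listed holiday; May 14, 2011 is Saturday; May 15, 2011 is Sunday. The next qualifying day is May 16, 2011.
The deadline is May 16, 2011; the filing on May 23, 2011 is after that date.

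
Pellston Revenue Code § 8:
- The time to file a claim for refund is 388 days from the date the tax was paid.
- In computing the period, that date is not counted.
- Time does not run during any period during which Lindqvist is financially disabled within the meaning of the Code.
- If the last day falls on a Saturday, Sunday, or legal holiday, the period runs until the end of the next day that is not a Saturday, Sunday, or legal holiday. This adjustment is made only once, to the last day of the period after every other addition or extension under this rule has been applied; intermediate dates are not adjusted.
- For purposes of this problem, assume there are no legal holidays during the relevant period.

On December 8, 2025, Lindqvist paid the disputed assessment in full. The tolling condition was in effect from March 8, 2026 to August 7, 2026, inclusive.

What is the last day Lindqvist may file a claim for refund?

June 2, 2027

388 days after December 8, 2025 is December 31, 2026.
From March 8, 2026 through August 7, 2026 inclusive is 153 days; tolling adds 153 days: December 31, 2026 + 153 days = June 2, 2027.
June 2, 2027 is a Wednesday and not a legal holiday, so no extension applies.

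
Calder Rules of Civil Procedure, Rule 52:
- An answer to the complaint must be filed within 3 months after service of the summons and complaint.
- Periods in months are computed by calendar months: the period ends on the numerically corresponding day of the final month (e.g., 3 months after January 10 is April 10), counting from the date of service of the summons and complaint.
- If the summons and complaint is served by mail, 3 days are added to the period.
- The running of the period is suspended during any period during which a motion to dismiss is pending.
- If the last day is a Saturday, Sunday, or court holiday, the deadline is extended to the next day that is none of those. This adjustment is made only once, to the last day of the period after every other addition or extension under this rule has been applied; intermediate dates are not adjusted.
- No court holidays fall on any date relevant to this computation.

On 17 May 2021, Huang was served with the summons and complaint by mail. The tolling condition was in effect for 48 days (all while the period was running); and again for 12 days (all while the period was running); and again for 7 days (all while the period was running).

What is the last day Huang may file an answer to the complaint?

October 26, 2021

3 months after 17 May 2021 is August 17, 2021.
Service was by mail, adding 3 days: August 17, 2021 + 3 days = August 20, 2021.
Tolling adds 48 days: August 20, 2021 + 48 days = October 7, 2021.
Tolling adds 12 days: October 7, 2021 + 12 days = October 19, 2021.
Tolling adds 7 days: October 19, 2021 + 7 days = October 26, 2021.
October 26, 2021 is a Tuesday and not a court holiday, so no extension applies.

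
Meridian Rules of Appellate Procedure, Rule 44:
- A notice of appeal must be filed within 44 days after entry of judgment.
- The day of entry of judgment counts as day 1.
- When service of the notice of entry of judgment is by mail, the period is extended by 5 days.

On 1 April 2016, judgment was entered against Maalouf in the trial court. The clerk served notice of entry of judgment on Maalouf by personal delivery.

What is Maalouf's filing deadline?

May 14, 2016

Counting 1 April 2016 as day 1, day 44 is May 14, 2016.
Service was not by mail, so no mail extension applies.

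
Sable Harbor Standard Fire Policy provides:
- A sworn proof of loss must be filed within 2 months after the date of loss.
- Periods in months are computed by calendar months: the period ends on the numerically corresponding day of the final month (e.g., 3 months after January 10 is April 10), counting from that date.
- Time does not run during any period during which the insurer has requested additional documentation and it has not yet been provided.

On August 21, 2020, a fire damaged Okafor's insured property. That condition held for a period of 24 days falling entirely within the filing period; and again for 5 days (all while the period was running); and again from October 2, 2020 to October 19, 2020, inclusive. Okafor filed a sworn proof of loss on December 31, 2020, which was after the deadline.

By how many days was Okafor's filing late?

24 days

2 months after August 21, 2020 is October 21, 2020.
Tolling adds 24 days: October 21, 2020 + 24 days = November 14, 2020.
Tolling adds 5 days: November 14, 2020 + 5 days = November 19, 2020.
From October 2, 2020 through October 19, 2020 inclusive is 18 days; tolling adds 18 days: November 19, 2020 + 18 days = December 7, 2020.
The deadline is December 7, 2020; from December 7, 2020 to December 31, 2020 is 24 days.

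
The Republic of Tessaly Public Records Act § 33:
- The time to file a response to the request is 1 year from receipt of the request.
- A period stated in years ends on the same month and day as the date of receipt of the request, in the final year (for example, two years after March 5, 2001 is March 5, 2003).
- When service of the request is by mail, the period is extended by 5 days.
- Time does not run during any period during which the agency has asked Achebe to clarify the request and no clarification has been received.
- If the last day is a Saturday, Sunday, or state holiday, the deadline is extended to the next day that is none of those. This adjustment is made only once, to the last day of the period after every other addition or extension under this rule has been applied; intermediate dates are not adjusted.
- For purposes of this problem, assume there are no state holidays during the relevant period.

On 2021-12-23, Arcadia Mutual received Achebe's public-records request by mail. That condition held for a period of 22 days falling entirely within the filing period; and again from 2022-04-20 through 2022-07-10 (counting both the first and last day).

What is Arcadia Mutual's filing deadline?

1 year after 2021-12-23 is December 23, 2022.
Service was by mail, adding 5 days: December 23, 2022 + 5 days = December 28, 2022.
Tolling adds 22 days: December 28, 2022 + 22 days = January 19, 2023.
From April 20, 2022 through July 10, 2022 inclusive is 82 days; tolling adds 82 days: January 19, 2023 + 82 days = April 11, 2023.
April 11, 2023 is a Tuesday and not a state holiday, so no extension applies.

April 11, 2023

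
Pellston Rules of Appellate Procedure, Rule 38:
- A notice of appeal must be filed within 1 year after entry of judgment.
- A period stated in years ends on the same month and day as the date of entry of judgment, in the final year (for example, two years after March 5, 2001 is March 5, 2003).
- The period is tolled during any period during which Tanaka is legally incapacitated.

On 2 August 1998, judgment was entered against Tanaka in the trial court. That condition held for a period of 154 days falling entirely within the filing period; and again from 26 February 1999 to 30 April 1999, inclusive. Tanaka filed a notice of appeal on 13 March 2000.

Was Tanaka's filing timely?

1 year after 2 August 1998 is August 2, 1999.
Tolling adds 154 days: August 2, 1999 + 154 days = January 3, 2000.
From February 26, 1999 through April 30, 1999 inclusive is 64 days; tolling adds 64 days: January 3, 2000 + 64 days = March 7, 2000.
The deadline is March 7, 2000; the filing on March 13, 2000 is after that date.

No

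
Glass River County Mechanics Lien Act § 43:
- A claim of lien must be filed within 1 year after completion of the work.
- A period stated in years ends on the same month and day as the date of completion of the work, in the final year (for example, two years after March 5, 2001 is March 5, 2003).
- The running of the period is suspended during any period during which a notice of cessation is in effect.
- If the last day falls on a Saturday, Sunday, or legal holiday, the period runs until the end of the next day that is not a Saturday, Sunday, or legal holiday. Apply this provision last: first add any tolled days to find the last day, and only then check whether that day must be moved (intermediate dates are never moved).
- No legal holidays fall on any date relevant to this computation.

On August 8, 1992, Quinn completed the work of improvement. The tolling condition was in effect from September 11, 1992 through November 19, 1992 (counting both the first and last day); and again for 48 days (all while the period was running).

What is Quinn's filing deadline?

December 6, 1993

1 year after August 8, 1992 is August 8, 1993.
From September 11, 1992 through November 19, 1992 inclusive is 70 days; tolling adds 70 days: August 8, 1993 + 70 days = October 17, 1993.
Tolling adds 48 days: October 17, 1993 + 48 days = December 4, 1993.
December 4, 1993 is Saturday; December 5, 1993 is Sunday. The next qualifying day is December 6, 1993.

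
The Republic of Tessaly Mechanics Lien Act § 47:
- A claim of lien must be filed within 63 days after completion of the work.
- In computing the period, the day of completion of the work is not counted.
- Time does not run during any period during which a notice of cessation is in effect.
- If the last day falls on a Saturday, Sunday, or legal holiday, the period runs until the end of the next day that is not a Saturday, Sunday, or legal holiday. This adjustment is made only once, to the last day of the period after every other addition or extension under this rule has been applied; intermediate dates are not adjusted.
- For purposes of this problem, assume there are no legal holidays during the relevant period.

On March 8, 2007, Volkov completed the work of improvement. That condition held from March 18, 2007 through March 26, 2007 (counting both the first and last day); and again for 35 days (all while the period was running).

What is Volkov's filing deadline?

June 25, 2007

63 days after March 8, 2007 is May 10, 2007.
From March 18, 2007 through March 26, 2007 inclusive is 9 days; tolling adds 9 days: May 10, 2007 + 9 days = May 19, 2007.
Tolling adds 35 days: May 19, 2007 + 35 days = June 23, 2007.
June 23, 2007 is Saturday; June 24, 2007 is Sunday. The next qualifying day is June 25, 2007.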